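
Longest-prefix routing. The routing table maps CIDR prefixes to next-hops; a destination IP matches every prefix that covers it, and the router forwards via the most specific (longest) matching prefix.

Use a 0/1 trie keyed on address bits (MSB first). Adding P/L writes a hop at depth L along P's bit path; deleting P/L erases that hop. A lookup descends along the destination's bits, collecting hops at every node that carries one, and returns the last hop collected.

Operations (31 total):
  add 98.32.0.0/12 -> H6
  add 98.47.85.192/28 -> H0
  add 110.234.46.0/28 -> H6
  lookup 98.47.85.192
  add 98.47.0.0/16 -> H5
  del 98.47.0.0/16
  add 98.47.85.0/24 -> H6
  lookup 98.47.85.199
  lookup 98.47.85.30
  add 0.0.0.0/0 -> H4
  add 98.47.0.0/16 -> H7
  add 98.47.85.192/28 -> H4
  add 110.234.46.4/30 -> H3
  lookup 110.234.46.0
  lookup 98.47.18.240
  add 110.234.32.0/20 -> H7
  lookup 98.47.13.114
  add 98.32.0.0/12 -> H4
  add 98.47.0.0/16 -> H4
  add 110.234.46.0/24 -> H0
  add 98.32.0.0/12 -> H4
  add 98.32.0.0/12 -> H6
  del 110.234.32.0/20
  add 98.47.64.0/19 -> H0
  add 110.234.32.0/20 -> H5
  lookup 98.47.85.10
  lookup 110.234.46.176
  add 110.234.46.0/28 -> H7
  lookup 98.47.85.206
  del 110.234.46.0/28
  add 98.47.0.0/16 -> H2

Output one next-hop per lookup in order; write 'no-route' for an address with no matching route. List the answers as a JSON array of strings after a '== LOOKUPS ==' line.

Trace:
  + 98.32.0.0/12 (H6) depth=12
  + 98.47.85.192/28 (H0) depth=28
  + 110.234.46.0/28 (H6) depth=28
  ? 98.47.85.192  path d0:-→d1:-→d2:-→d3:-→d4:-→d5:-→d6:-→d7:-→d8:-→d9:-→d10:-→d11:-→d12:H6→d13:-→d14:-→d15:-→d16:-→d17:-→d18:-→d19:-→d20:-→d21:-→d22:-→d23:-→d24:-→d25:-→d26:-→d27:-→d28:H0  best=H0
  + 98.47.0.0/16 (H5) depth=16
  - 98.47.0.0/16 clear@16
  + 98.47.85.0/24 (H6) depth=24
  ? 98.47.85.199  path d0:-→d1:-→d2:-→d3:-→d4:-→d5:-→d6:-→d7:-→d8:-→d9:-→d10:-→d11:-→d12:H6→d13:-→d14:-→d15:-→d16:-→d17:-→d18:-→d19:-→d20:-→d21:-→d22:-→d23:-→d24:H6→d25:-→d26:-→d27:-→d28:H0  best=H0
  ? 98.47.85.30  path d0:-→d1:-→d2:-→d3:-→d4:-→d5:-→d6:-→d7:-→d8:-→d9:-→d10:-→d11:-→d12:H6→d13:-→d14:-→d15:-→d16:-→d17:-→d18:-→d19:-→d20:-→d21:-→d22:-→d23:-→d24:H6  best=H6
  + 0.0.0.0/0 (H4) depth=0
  + 98.47.0.0/16 (H7) depth=16
  + 98.47.85.192/28 (H4) depth=28
  + 110.234.46.4/30 (H3) depth=30
  ? 110.234.46.0  path d0:H4→d1:-→d2:-→d3:-→d4:-→d5:-→d6:-→d7:-→d8:-→d9:-→d10:-→d11:-→d12:-→d13:-→d14:-→d15:-→d16:-→d17:-→d18:-→d19:-→d20:-→d21:-→d22:-→d23:-→d24:-→d25:-→d26:-→d27:-→d28:H6→d29:-  best=H6
  ? 98.47.18.240  path d0:H4→d1:-→d2:-→d3:-→d4:-→d5:-→d6:-→d7:-→d8:-→d9:-→d10:-→d11:-→d12:H6→d13:-→d14:-→d15:-→d16:H7→d17:-  best=H7
  + 110.234.32.0/20 (H7) depth=20
  ? 98.47.13.114  path d0:H4→d1:-→d2:-→d3:-→d4:-→d5:-→d6:-→d7:-→d8:-→d9:-→d10:-→d11:-→d12:H6→d13:-→d14:-→d15:-→d16:H7→d17:-  best=H7
  + 98.32.0.0/12 (H4) depth=12
  + 98.47.0.0/16 (H4) depth=16
  + 110.234.46.0/24 (H0) depth=24
  + 98.32.0.0/12 (H4) depth=12
  + 98.32.0.0/12 (H6) depth=12
  - 110.234.32.0/20 clear@20
  + 98.47.64.0/19 (H0) depth=19
  + 110.234.32.0/20 (H5) depth=20
  ? 98.47.85.10  path d0:H4→d1:-→d2:-→d3:-→d4:-→d5:-→d6:-→d7:-→d8:-→d9:-→d10:-→d11:-→d12:H6→d13:-→d14:-→d15:-→d16:H4→d17:-→d18:-→d19:H0→d20:-→d21:-→d22:-→d23:-→d24:H6  best=H6
  ? 110.234.46.176  path d0:H4→d1:-→d2:-→d3:-→d4:-→d5:-→d6:-→d7:-→d8:-→d9:-→d10:-→d11:-→d12:-→d13:-→d14:-→d15:-→d16:-→d17:-→d18:-→d19:-→d20:H5→d21:-→d22:-→d23:-→d24:H0  best=H0
  + 110.234.46.0/28 (H7) depth=28
  ? 98.47.85.206  path d0:H4→d1:-→d2:-→d3:-→d4:-→d5:-→d6:-→d7:-→d8:-→d9:-→d10:-→d11:-→d12:H6→d13:-→d14:-→d15:-→d16:H4→d17:-→d18:-→d19:H0→d20:-→d21:-→d22:-→d23:-→d24:H6→d25:-→d26:-→d27:-→d28:H4  best=H4
  - 110.234.46.0/28 clear@28
  + 98.47.0.0/16 (H2) depth=16

== LOOKUPS ==
["H0","H0","H6","H6","H7","H7","H6","H0","H4"]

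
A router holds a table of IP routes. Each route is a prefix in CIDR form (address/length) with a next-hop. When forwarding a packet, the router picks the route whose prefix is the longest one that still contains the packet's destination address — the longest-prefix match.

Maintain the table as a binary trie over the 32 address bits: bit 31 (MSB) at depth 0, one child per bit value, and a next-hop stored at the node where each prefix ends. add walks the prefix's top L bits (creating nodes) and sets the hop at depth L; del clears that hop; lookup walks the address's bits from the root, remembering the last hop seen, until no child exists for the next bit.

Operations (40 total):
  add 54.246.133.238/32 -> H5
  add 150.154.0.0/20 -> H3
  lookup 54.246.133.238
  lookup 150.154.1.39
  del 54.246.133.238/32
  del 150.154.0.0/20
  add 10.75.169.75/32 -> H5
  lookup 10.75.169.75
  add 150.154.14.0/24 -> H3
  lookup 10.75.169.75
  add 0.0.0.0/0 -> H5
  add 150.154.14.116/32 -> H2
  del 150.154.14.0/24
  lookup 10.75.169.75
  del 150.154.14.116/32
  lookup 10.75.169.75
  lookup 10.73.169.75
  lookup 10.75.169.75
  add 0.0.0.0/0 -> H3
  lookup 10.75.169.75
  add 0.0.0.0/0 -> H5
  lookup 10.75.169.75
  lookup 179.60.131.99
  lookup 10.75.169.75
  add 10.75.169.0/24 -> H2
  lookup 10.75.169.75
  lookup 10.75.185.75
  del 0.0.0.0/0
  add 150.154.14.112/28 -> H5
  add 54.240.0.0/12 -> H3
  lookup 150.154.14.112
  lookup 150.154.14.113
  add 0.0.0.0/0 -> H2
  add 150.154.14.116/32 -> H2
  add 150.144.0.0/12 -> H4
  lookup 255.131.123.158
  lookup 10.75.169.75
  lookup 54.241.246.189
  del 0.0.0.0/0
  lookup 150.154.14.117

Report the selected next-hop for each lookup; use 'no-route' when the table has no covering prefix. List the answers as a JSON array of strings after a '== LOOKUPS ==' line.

Apply in order:
  add 54.246.133.238/32 -> H5 at depth 32
  add 150.154.0.0/20 -> H3 at depth 20
  ? 54.246.133.238  path d0:-→d1:-→d2:-→d3:-→d4:-→d5:-→d6:-→d7:-→d8:-→d9:-→d10:-→d11:-→d12:-→d13:-→d14:-→d15:-→d16:-→d17:-→d18:-→d19:-→d20:-→d21:-→d22:-→d23:-→d24:-→d25:-→d26:-→d27:-→d28:-→d29:-→d30:-→d31:-→d32:H5  best=H5
  ? 150.154.1.39  path d0:-→d1:-→d2:-→d3:-→d4:-→d5:-→d6:-→d7:-→d8:-→d9:-→d10:-→d11:-→d12:-→d13:-→d14:-→d15:-→d16:-→d17:-→d18:-→d19:-→d20:H3  best=H3
  - 54.246.133.238/32 clear@32
  - 150.154.0.0/20 clear@20
  add 10.75.169.75/32 -> H5 at depth 32
  ? 10.75.169.75  path d0:-→d1:-→d2:-→d3:-→d4:-→d5:-→d6:-→d7:-→d8:-→d9:-→d10:-→d11:-→d12:-→d13:-→d14:-→d15:-→d16:-→d17:-→d18:-→d19:-→d20:-→d21:-→d22:-→d23:-→d24:-→d25:-→d26:-→d27:-→d28:-→d29:-→d30:-→d31:-→d32:H5  best=H5
  add 150.154.14.0/24 -> H3 at depth 24
  ? 10.75.169.75  path d0:-→d1:-→d2:-→d3:-→d4:-→d5:-→d6:-→d7:-→d8:-→d9:-→d10:-→d11:-→d12:-→d13:-→d14:-→d15:-→d16:-→d17:-→d18:-→d19:-→d20:-→d21:-→d22:-→d23:-→d24:-→d25:-→d26:-→d27:-→d28:-→d29:-→d30:-→d31:-→d32:H5  best=H5
  add 0.0.0.0/0 -> H5 at depth 0
  add 150.154.14.116/32 -> H2 at depth 32
  - 150.154.14.0/24 clear@24
  ? 10.75.169.75  path d0:H5→d1:-→d2:-→d3:-→d4:-→d5:-→d6:-→d7:-→d8:-→d9:-→d10:-→d11:-→d12:-→d13:-→d14:-→d15:-→d16:-→d17:-→d18:-→d19:-→d20:-→d21:-→d22:-→d23:-→d24:-→d25:-→d26:-→d27:-→d28:-→d29:-→d30:-→d31:-→d32:H5  best=H5
  - 150.154.14.116/32 clear@32
  ? 10.75.169.75  path d0:H5→d1:-→d2:-→d3:-→d4:-→d5:-→d6:-→d7:-→d8:-→d9:-→d10:-→d11:-→d12:-→d13:-→d14:-→d15:-→d16:-→d17:-→d18:-→d19:-→d20:-→d21:-→d22:-→d23:-→d24:-→d25:-→d26:-→d27:-→d28:-→d29:-→d30:-→d31:-→d32:H5  best=H5
  ? 10.73.169.75  path d0:H5→d1:-→d2:-→d3:-→d4:-→d5:-→d6:-→d7:-→d8:-→d9:-→d10:-→d11:-→d12:-→d13:-→d14:-  best=H5
  ? 10.75.169.75  path d0:H5→d1:-→d2:-→d3:-→d4:-→d5:-→d6:-→d7:-→d8:-→d9:-→d10:-→d11:-→d12:-→d13:-→d14:-→d15:-→d16:-→d17:-→d18:-→d19:-→d20:-→d21:-→d22:-→d23:-→d24:-→d25:-→d26:-→d27:-→d28:-→d29:-→d30:-→d31:-→d32:H5  best=H5
  add 0.0.0.0/0 -> H3 at depth 0
  ? 10.75.169.75  path d0:H3→d1:-→d2:-→d3:-→d4:-→d5:-→d6:-→d7:-→d8:-→d9:-→d10:-→d11:-→d12:-→d13:-→d14:-→d15:-→d16:-→d17:-→d18:-→d19:-→d20:-→d21:-→d22:-→d23:-→d24:-→d25:-→d26:-→d27:-→d28:-→d29:-→d30:-→d31:-→d32:H5  best=H5
  add 0.0.0.0/0 -> H5 at depth 0
  ? 10.75.169.75  path d0:H5→d1:-→d2:-→d3:-→d4:-→d5:-→d6:-→d7:-→d8:-→d9:-→d10:-→d11:-→d12:-→d13:-→d14:-→d15:-→d16:-→d17:-→d18:-→d19:-→d20:-→d21:-→d22:-→d23:-→d24:-→d25:-→d26:-→d27:-→d28:-→d29:-→d30:-→d31:-→d32:H5  best=H5
  ? 179.60.131.99  path d0:H5→d1:-→d2:-  best=H5
  ? 10.75.169.75  path d0:H5→d1:-→d2:-→d3:-→d4:-→d5:-→d6:-→d7:-→d8:-→d9:-→d10:-→d11:-→d12:-→d13:-→d14:-→d15:-→d16:-→d17:-→d18:-→d19:-→d20:-→d21:-→d22:-→d23:-→d24:-→d25:-→d26:-→d27:-→d28:-→d29:-→d30:-→d31:-→d32:H5  best=H5
  add 10.75.169.0/24 -> H2 at depth 24
  ? 10.75.169.75  path d0:H5→d1:-→d2:-→d3:-→d4:-→d5:-→d6:-→d7:-→d8:-→d9:-→d10:-→d11:-→d12:-→d13:-→d14:-→d15:-→d16:-→d17:-→d18:-→d19:-→d20:-→d21:-→d22:-→d23:-→d24:H2→d25:-→d26:-→d27:-→d28:-→d29:-→d30:-→d31:-→d32:H5  best=H5
  ? 10.75.185.75  path d0:H5→d1:-→d2:-→d3:-→d4:-→d5:-→d6:-→d7:-→d8:-→d9:-→d10:-→d11:-→d12:-→d13:-→d14:-→d15:-→d16:-→d17:-→d18:-→d19:-  best=H5
  - 0.0.0.0/0 clear@0
  add 150.154.14.112/28 -> H5 at depth 28
  add 54.240.0.0/12 -> H3 at depth 12
  ? 150.154.14.112  path d0:-→d1:-→d2:-→d3:-→d4:-→d5:-→d6:-→d7:-→d8:-→d9:-→d10:-→d11:-→d12:-→d13:-→d14:-→d15:-→d16:-→d17:-→d18:-→d19:-→d20:-→d21:-→d22:-→d23:-→d24:-→d25:-→d26:-→d27:-→d28:H5→d29:-  best=H5
  ? 150.154.14.113  path d0:-→d1:-→d2:-→d3:-→d4:-→d5:-→d6:-→d7:-→d8:-→d9:-→d10:-→d11:-→d12:-→d13:-→d14:-→d15:-→d16:-→d17:-→d18:-→d19:-→d20:-→d21:-→d22:-→d23:-→d24:-→d25:-→d26:-→d27:-→d28:H5→d29:-  best=H5
  add 0.0.0.0/0 -> H2 at depth 0
  add 150.154.14.116/32 -> H2 at depth 32
  add 150.144.0.0/12 -> H4 at depth 12
  ? 255.131.123.158  path d0:H2→d1:-  best=H2
  ? 10.75.169.75  path d0:H2→d1:-→d2:-→d3:-→d4:-→d5:-→d6:-→d7:-→d8:-→d9:-→d10:-→d11:-→d12:-→d13:-→d14:-→d15:-→d16:-→d17:-→d18:-→d19:-→d20:-→d21:-→d22:-→d23:-→d24:H2→d25:-→d26:-→d27:-→d28:-→d29:-→d30:-→d31:-→d32:H5  best=H5
  ? 54.241.246.189  path d0:H2→d1:-→d2:-→d3:-→d4:-→d5:-→d6:-→d7:-→d8:-→d9:-→d10:-→d11:-→d12:H3→d13:-  best=H3
  - 0.0.0.0/0 clear@0
  ? 150.154.14.117  path d0:-→d1:-→d2:-→d3:-→d4:-→d5:-→d6:-→d7:-→d8:-→d9:-→d10:-→d11:-→d12:H4→d13:-→d14:-→d15:-→d16:-→d17:-→d18:-→d19:-→d20:-→d21:-→d22:-→d23:-→d24:-→d25:-→d26:-→d27:-→d28:H5→d29:-→d30:-→d31:-  best=H5

== LOOKUPS ==
["H5","H3","H5","H5","H5","H5","H5","H5","H5","H5","H5","H5","H5","H5","H5","H5","H2","H5","H3","H5"]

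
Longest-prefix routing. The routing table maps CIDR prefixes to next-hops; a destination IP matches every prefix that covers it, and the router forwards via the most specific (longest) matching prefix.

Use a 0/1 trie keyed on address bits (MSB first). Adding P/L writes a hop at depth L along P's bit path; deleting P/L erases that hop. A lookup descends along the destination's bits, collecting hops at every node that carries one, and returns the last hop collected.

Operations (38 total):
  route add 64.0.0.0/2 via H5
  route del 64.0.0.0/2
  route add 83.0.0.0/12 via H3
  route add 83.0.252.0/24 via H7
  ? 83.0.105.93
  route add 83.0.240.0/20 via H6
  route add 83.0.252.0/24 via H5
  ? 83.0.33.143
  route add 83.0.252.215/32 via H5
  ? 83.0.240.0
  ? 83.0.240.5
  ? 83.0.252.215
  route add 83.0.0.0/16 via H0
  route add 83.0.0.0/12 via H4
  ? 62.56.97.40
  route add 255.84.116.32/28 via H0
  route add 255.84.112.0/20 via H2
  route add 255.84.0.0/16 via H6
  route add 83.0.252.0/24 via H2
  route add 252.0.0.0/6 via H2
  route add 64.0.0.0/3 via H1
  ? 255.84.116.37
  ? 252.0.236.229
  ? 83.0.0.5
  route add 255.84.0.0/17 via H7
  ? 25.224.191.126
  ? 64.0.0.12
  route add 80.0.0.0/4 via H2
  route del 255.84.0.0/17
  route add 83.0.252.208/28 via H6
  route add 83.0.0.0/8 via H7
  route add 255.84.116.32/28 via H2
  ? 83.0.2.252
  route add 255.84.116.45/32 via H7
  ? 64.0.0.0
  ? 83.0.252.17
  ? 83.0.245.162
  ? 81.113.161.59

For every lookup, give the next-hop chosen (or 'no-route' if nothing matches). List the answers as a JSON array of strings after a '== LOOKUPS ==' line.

Process each operation:
  + 64.0.0.0/2 (H5) depth=2
  del 64.0.0.0/2 (clear depth 2)
  + 83.0.0.0/12 (H3) depth=12
  + 83.0.252.0/24 (H7) depth=24
  lookup 83.0.105.93: bits 0101001100000000 walk d0:-→d1:-→d2:-→d3:-→d4:-→d5:-→d6:-→d7:-→d8:-→d9:-→d10:-→d11:-→d12:H3→d13:-→d14:-→d15:-→d16:- -> H3
  + 83.0.240.0/20 (H6) depth=20
  + 83.0.252.0/24 (H5) depth=24
  lookup 83.0.33.143: bits 0101001100000000 walk d0:-→d1:-→d2:-→d3:-→d4:-→d5:-→d6:-→d7:-→d8:-→d9:-→d10:-→d11:-→d12:H3→d13:-→d14:-→d15:-→d16:- -> H3
  + 83.0.252.215/32 (H5) depth=32
  lookup 83.0.240.0: bits 01010011000000001111 walk d0:-→d1:-→d2:-→d3:-→d4:-→d5:-→d6:-→d7:-→d8:-→d9:-→d10:-→d11:-→d12:H3→d13:-→d14:-→d15:-→d16:-→d17:-→d18:-→d19:-→d20:H6 -> H6
  lookup 83.0.240.5: bits 01010011000000001111 walk d0:-→d1:-→d2:-→d3:-→d4:-→d5:-→d6:-→d7:-→d8:-→d9:-→d10:-→d11:-→d12:H3→d13:-→d14:-→d15:-→d16:-→d17:-→d18:-→d19:-→d20:H6 -> H6
  lookup 83.0.252.215: bits 01010011000000001111110011010111 walk d0:-→d1:-→d2:-→d3:-→d4:-→d5:-→d6:-→d7:-→d8:-→d9:-→d10:-→d11:-→d12:H3→d13:-→d14:-→d15:-→d16:-→d17:-→d18:-→d19:-→d20:H6→d21:-→d22:-→d23:-→d24:H5→d25:-→d26:-→d27:-→d28:-→d29:-→d30:-→d31:-→d32:H5 -> H5
  + 83.0.0.0/16 (H0) depth=16
  + 83.0.0.0/12 (H4) depth=12
  lookup 62.56.97.40: bits 0 walk d0:-→d1:- -> no-route
  + 255.84.116.32/28 (H0) depth=28
  + 255.84.112.0/20 (H2) depth=20
  + 255.84.0.0/16 (H6) depth=16
  + 83.0.252.0/24 (H2) depth=24
  + 252.0.0.0/6 (H2) depth=6
  + 64.0.0.0/3 (H1) depth=3
  lookup 255.84.116.37: bits 1111111101010100011101000010 walk d0:-→d1:-→d2:-→d3:-→d4:-→d5:-→d6:H2→d7:-→d8:-→d9:-→d10:-→d11:-→d12:-→d13:-→d14:-→d15:-→d16:H6→d17:-→d18:-→d19:-→d20:H2→d21:-→d22:-→d23:-→d24:-→d25:-→d26:-→d27:-→d28:H0 -> H0
  lookup 252.0.236.229: bits 111111 walk d0:-→d1:-→d2:-→d3:-→d4:-→d5:-→d6:H2 -> H2
  lookup 83.0.0.5: bits 0101001100000000 walk d0:-→d1:-→d2:-→d3:H1→d4:-→d5:-→d6:-→d7:-→d8:-→d9:-→d10:-→d11:-→d12:H4→d13:-→d14:-→d15:-→d16:H0 -> H0
  + 255.84.0.0/17 (H7) depth=17
  lookup 25.224.191.126: bits 0 walk d0:-→d1:- -> no-route
  lookup 64.0.0.12: bits 010 walk d0:-→d1:-→d2:-→d3:H1 -> H1
  + 80.0.0.0/4 (H2) depth=4
  del 255.84.0.0/17 (clear depth 17)
  + 83.0.252.208/28 (H6) depth=28
  + 83.0.0.0/8 (H7) depth=8
  + 255.84.116.32/28 (H2) depth=28
  lookup 83.0.2.252: bits 0101001100000000 walk d0:-→d1:-→d2:-→d3:H1→d4:H2→d5:-→d6:-→d7:-→d8:H7→d9:-→d10:-→d11:-→d12:H4→d13:-→d14:-→d15:-→d16:H0 -> H0
  + 255.84.116.45/32 (H7) depth=32
  lookup 64.0.0.0: bits 010 walk d0:-→d1:-→d2:-→d3:H1 -> H1
  lookup 83.0.252.17: bits 010100110000000011111100 walk d0:-→d1:-→d2:-→d3:H1→d4:H2→d5:-→d6:-→d7:-→d8:H7→d9:-→d10:-→d11:-→d12:H4→d13:-→d14:-→d15:-→d16:H0→d17:-→d18:-→d19:-→d20:H6→d21:-→d22:-→d23:-→d24:H2 -> H2
  lookup 83.0.245.162: bits 01010011000000001111 walk d0:-→d1:-→d2:-→d3:H1→d4:H2→d5:-→d6:-→d7:-→d8:H7→d9:-→d10:-→d11:-→d12:H4→d13:-→d14:-→d15:-→d16:H0→d17:-→d18:-→d19:-→d20:H6 -> H6
  lookup 81.113.161.59: bits 010100 walk d0:-→d1:-→d2:-→d3:H1→d4:H2→d5:-→d6:- -> H2

== LOOKUPS ==
["H3","H3","H6","H6","H5","no-route","H0","H2","H0","no-route","H1","H0","H1","H2","H6","H2"]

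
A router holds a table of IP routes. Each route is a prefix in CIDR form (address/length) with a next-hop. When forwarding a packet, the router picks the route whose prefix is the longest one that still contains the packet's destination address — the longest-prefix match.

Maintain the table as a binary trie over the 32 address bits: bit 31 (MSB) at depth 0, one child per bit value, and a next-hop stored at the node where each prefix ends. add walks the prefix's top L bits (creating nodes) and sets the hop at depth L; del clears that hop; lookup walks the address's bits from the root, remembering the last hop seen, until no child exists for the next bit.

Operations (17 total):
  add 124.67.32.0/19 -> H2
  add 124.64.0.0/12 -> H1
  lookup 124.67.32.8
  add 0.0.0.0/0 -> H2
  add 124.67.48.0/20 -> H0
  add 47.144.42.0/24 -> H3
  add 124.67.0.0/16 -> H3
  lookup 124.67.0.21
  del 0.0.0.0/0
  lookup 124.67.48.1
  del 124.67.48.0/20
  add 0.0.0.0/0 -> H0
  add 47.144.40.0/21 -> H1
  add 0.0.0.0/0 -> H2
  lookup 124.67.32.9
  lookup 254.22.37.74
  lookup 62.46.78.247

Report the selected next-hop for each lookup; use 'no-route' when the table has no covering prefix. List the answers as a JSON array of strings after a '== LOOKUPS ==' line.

Trace:
  add 124.67.32.0/19 -> H2 at depth 19
  add 124.64.0.0/12 -> H1 at depth 12
  ? 124.67.32.8  path d0:-→d1:-→d2:-→d3:-→d4:-→d5:-→d6:-→d7:-→d8:-→d9:-→d10:-→d11:-→d12:H1→d13:-→d14:-→d15:-→d16:-→d17:-→d18:-→d19:H2  best=H2
  add 0.0.0.0/0 -> H2 at depth 0
  add 124.67.48.0/20 -> H0 at depth 20
  add 47.144.42.0/24 -> H3 at depth 24
  add 124.67.0.0/16 -> H3 at depth 16
  ? 124.67.0.21  path d0:H2→d1:-→d2:-→d3:-→d4:-→d5:-→d6:-→d7:-→d8:-→d9:-→d10:-→d11:-→d12:H1→d13:-→d14:-→d15:-→d16:H3→d17:-→d18:-  best=H3
  del 0.0.0.0/0 (clear depth 0)
  ? 124.67.48.1  path d0:-→d1:-→d2:-→d3:-→d4:-→d5:-→d6:-→d7:-→d8:-→d9:-→d10:-→d11:-→d12:H1→d13:-→d14:-→d15:-→d16:H3→d17:-→d18:-→d19:H2→d20:H0  best=H0
  del 124.67.48.0/20 (clear depth 20)
  add 0.0.0.0/0 -> H0 at depth 0
  add 47.144.40.0/21 -> H1 at depth 21
  add 0.0.0.0/0 -> H2 at depth 0
  ? 124.67.32.9  path d0:H2→d1:-→d2:-→d3:-→d4:-→d5:-→d6:-→d7:-→d8:-→d9:-→d10:-→d11:-→d12:H1→d13:-→d14:-→d15:-→d16:H3→d17:-→d18:-→d19:H2  best=H2
  ? 254.22.37.74  path d0:H2  best=H2
  ? 62.46.78.247  path d0:H2→d1:-→d2:-→d3:-  best=H2

== LOOKUPS ==
["H2","H3","H0","H2","H2","H2"]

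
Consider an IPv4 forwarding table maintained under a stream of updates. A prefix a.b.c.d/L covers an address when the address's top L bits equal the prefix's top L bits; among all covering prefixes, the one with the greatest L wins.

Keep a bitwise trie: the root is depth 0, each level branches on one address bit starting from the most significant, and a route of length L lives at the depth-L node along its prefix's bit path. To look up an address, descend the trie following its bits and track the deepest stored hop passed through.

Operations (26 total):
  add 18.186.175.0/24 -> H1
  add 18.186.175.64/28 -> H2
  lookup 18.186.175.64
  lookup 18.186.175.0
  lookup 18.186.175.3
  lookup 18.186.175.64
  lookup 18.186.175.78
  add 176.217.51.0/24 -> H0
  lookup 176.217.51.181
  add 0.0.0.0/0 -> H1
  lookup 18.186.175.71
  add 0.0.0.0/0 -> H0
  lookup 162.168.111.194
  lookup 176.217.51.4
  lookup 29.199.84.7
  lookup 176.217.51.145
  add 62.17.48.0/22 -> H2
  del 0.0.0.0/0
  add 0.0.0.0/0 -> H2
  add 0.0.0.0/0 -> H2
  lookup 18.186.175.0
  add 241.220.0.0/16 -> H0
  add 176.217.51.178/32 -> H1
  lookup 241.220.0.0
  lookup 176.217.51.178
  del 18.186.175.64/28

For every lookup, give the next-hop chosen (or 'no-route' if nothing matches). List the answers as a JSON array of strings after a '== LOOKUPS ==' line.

Process each operation:
  add 18.186.175.0/24 -> H1 at depth 24
  add 18.186.175.64/28 -> H2 at depth 28
  lookup 18.186.175.64: bits 0001001010111010101011110100 walk d0:-→d1:-→d2:-→d3:-→d4:-→d5:-→d6:-→d7:-→d8:-→d9:-→d10:-→d11:-→d12:-→d13:-→d14:-→d15:-→d16:-→d17:-→d18:-→d19:-→d20:-→d21:-→d22:-→d23:-→d24:H1→d25:-→d26:-→d27:-→d28:H2 -> H2
  lookup 18.186.175.0: bits 0001001010111010101011110 walk d0:-→d1:-→d2:-→d3:-→d4:-→d5:-→d6:-→d7:-→d8:-→d9:-→d10:-→d11:-→d12:-→d13:-→d14:-→d15:-→d16:-→d17:-→d18:-→d19:-→d20:-→d21:-→d22:-→d23:-→d24:H1→d25:- -> H1
  lookup 18.186.175.3: bits 0001001010111010101011110 walk d0:-→d1:-→d2:-→d3:-→d4:-→d5:-→d6:-→d7:-→d8:-→d9:-→d10:-→d11:-→d12:-→d13:-→d14:-→d15:-→d16:-→d17:-→d18:-→d19:-→d20:-→d21:-→d22:-→d23:-→d24:H1→d25:- -> H1
  lookup 18.186.175.64: bits 0001001010111010101011110100 walk d0:-→d1:-→d2:-→d3:-→d4:-→d5:-→d6:-→d7:-→d8:-→d9:-→d10:-→d11:-→d12:-→d13:-→d14:-→d15:-→d16:-→d17:-→d18:-→d19:-→d20:-→d21:-→d22:-→d23:-→d24:H1→d25:-→d26:-→d27:-→d28:H2 -> H2
  lookup 18.186.175.78: bits 0001001010111010101011110100 walk d0:-→d1:-→d2:-→d3:-→d4:-→d5:-→d6:-→d7:-→d8:-→d9:-→d10:-→d11:-→d12:-→d13:-→d14:-→d15:-→d16:-→d17:-→d18:-→d19:-→d20:-→d21:-→d22:-→d23:-→d24:H1→d25:-→d26:-→d27:-→d28:H2 -> H2
  add 176.217.51.0/24 -> H0 at depth 24
  lookup 176.217.51.181: bits 101100001101100100110011 walk d0:-→d1:-→d2:-→d3:-→d4:-→d5:-→d6:-→d7:-→d8:-→d9:-→d10:-→d11:-→d12:-→d13:-→d14:-→d15:-→d16:-→d17:-→d18:-→d19:-→d20:-→d21:-→d22:-→d23:-→d24:H0 -> H0
  add 0.0.0.0/0 -> H1 at depth 0
  lookup 18.186.175.71: bits 0001001010111010101011110100 walk d0:H1→d1:-→d2:-→d3:-→d4:-→d5:-→d6:-→d7:-→d8:-→d9:-→d10:-→d11:-→d12:-→d13:-→d14:-→d15:-→d16:-→d17:-→d18:-→d19:-→d20:-→d21:-→d22:-→d23:-→d24:H1→d25:-→d26:-→d27:-→d28:H2 -> H2
  add 0.0.0.0/0 -> H0 at depth 0
  lookup 162.168.111.194: bits 101 walk d0:H0→d1:-→d2:-→d3:- -> H0
  lookup 176.217.51.4: bits 101100001101100100110011 walk d0:H0→d1:-→d2:-→d3:-→d4:-→d5:-→d6:-→d7:-→d8:-→d9:-→d10:-→d11:-→d12:-→d13:-→d14:-→d15:-→d16:-→d17:-→d18:-→d19:-→d20:-→d21:-→d22:-→d23:-→d24:H0 -> H0
  lookup 29.199.84.7: bits 0001 walk d0:H0→d1:-→d2:-→d3:-→d4:- -> H0
  lookup 176.217.51.145: bits 101100001101100100110011 walk d0:H0→d1:-→d2:-→d3:-→d4:-→d5:-→d6:-→d7:-→d8:-→d9:-→d10:-→d11:-→d12:-→d13:-→d14:-→d15:-→d16:-→d17:-→d18:-→d19:-→d20:-→d21:-→d22:-→d23:-→d24:H0 -> H0
  add 62.17.48.0/22 -> H2 at depth 22
  - 0.0.0.0/0 clear@0
  add 0.0.0.0/0 -> H2 at depth 0
  add 0.0.0.0/0 -> H2 at depth 0
  lookup 18.186.175.0: bits 0001001010111010101011110 walk d0:H2→d1:-→d2:-→d3:-→d4:-→d5:-→d6:-→d7:-→d8:-→d9:-→d10:-→d11:-→d12:-→d13:-→d14:-→d15:-→d16:-→d17:-→d18:-→d19:-→d20:-→d21:-→d22:-→d23:-→d24:H1→d25:- -> H1
  add 241.220.0.0/16 -> H0 at depth 16
  add 176.217.51.178/32 -> H1 at depth 32
  lookup 241.220.0.0: bits 1111000111011100 walk d0:H2→d1:-→d2:-→d3:-→d4:-→d5:-→d6:-→d7:-→d8:-→d9:-→d10:-→d11:-→d12:-→d13:-→d14:-→d15:-→d16:H0 -> H0
  lookup 176.217.51.178: bits 10110000110110010011001110110010 walk d0:H2→d1:-→d2:-→d3:-→d4:-→d5:-→d6:-→d7:-→d8:-→d9:-→d10:-→d11:-→d12:-→d13:-→d14:-→d15:-→d16:-→d17:-→d18:-→d19:-→d20:-→d21:-→d22:-→d23:-→d24:H0→d25:-→d26:-→d27:-→d28:-→d29:-→d30:-→d31:-→d32:H1 -> H1
  - 18.186.175.64/28 clear@28

== LOOKUPS ==
["H2","H1","H1","H2","H2","H0","H2","H0","H0","H0","H0","H1","H0","H1"]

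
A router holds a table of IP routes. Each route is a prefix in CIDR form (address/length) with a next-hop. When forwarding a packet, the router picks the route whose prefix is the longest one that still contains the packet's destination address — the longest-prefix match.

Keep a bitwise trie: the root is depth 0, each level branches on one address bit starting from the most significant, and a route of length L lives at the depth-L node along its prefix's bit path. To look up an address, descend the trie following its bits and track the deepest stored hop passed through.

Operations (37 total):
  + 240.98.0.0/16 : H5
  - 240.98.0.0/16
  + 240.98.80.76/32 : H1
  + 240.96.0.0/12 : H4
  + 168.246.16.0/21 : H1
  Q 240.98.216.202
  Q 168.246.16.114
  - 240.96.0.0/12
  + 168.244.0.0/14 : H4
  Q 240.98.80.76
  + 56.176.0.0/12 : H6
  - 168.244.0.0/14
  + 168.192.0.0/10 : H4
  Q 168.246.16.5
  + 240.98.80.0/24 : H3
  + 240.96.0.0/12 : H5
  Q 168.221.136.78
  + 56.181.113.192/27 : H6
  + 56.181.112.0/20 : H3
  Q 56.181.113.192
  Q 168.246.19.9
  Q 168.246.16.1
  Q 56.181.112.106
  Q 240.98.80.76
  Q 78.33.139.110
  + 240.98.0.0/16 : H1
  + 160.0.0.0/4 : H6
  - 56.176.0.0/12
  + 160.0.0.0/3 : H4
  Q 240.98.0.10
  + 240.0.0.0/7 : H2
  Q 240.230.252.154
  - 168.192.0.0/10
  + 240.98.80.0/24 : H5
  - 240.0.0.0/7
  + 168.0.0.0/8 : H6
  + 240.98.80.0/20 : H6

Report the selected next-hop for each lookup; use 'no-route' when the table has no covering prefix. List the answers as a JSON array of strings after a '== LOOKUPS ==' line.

Process each operation:
  add 240.98.0.0/16 -> H5 at depth 16
  del 240.98.0.0/16 (clear depth 16)
  add 240.98.80.76/32 -> H1 at depth 32
  add 240.96.0.0/12 -> H4 at depth 12
  add 168.246.16.0/21 -> H1 at depth 21
  lookup 240.98.216.202: bits 1111000001100010 walk d0:-→d1:-→d2:-→d3:-→d4:-→d5:-→d6:-→d7:-→d8:-→d9:-→d10:-→d11:-→d12:H4→d13:-→d14:-→d15:-→d16:- -> H4
  lookup 168.246.16.114: bits 101010001111011000010 walk d0:-→d1:-→d2:-→d3:-→d4:-→d5:-→d6:-→d7:-→d8:-→d9:-→d10:-→d11:-→d12:-→d13:-→d14:-→d15:-→d16:-→d17:-→d18:-→d19:-→d20:-→d21:H1 -> H1
  del 240.96.0.0/12 (clear depth 12)
  add 168.244.0.0/14 -> H4 at depth 14
  lookup 240.98.80.76: bits 11110000011000100101000001001100 walk d0:-→d1:-→d2:-→d3:-→d4:-→d5:-→d6:-→d7:-→d8:-→d9:-→d10:-→d11:-→d12:-→d13:-→d14:-→d15:-→d16:-→d17:-→d18:-→d19:-→d20:-→d21:-→d22:-→d23:-→d24:-→d25:-→d26:-→d27:-→d28:-→d29:-→d30:-→d31:-→d32:H1 -> H1
  add 56.176.0.0/12 -> H6 at depth 12
  del 168.244.0.0/14 (clear depth 14)
  add 168.192.0.0/10 -> H4 at depth 10
  lookup 168.246.16.5: bits 101010001111011000010 walk d0:-→d1:-→d2:-→d3:-→d4:-→d5:-→d6:-→d7:-→d8:-→d9:-→d10:H4→d11:-→d12:-→d13:-→d14:-→d15:-→d16:-→d17:-→d18:-→d19:-→d20:-→d21:H1 -> H1
  add 240.98.80.0/24 -> H3 at depth 24
  add 240.96.0.0/12 -> H5 at depth 12
  lookup 168.221.136.78: bits 1010100011 walk d0:-→d1:-→d2:-→d3:-→d4:-→d5:-→d6:-→d7:-→d8:-→d9:-→d10:H4 -> H4
  add 56.181.113.192/27 -> H6 at depth 27
  add 56.181.112.0/20 -> H3 at depth 20
  lookup 56.181.113.192: bits 001110001011010101110001110 walk d0:-→d1:-→d2:-→d3:-→d4:-→d5:-→d6:-→d7:-→d8:-→d9:-→d10:-→d11:-→d12:H6→d13:-→d14:-→d15:-→d16:-→d17:-→d18:-→d19:-→d20:H3→d21:-→d22:-→d23:-→d24:-→d25:-→d26:-→d27:H6 -> H6
  lookup 168.246.19.9: bits 101010001111011000010 walk d0:-→d1:-→d2:-→d3:-→d4:-→d5:-→d6:-→d7:-→d8:-→d9:-→d10:H4→d11:-→d12:-→d13:-→d14:-→d15:-→d16:-→d17:-→d18:-→d19:-→d20:-→d21:H1 -> H1
  lookup 168.246.16.1: bits 101010001111011000010 walk d0:-→d1:-→d2:-→d3:-→d4:-→d5:-→d6:-→d7:-→d8:-→d9:-→d10:H4→d11:-→d12:-→d13:-→d14:-→d15:-→d16:-→d17:-→d18:-→d19:-→d20:-→d21:H1 -> H1
  lookup 56.181.112.106: bits 00111000101101010111000 walk d0:-→d1:-→d2:-→d3:-→d4:-→d5:-→d6:-→d7:-→d8:-→d9:-→d10:-→d11:-→d12:H6→d13:-→d14:-→d15:-→d16:-→d17:-→d18:-→d19:-→d20:H3→d21:-→d22:-→d23:- -> H3
  lookup 240.98.80.76: bits 11110000011000100101000001001100 walk d0:-→d1:-→d2:-→d3:-→d4:-→d5:-→d6:-→d7:-→d8:-→d9:-→d10:-→d11:-→d12:H5→d13:-→d14:-→d15:-→d16:-→d17:-→d18:-→d19:-→d20:-→d21:-→d22:-→d23:-→d24:H3→d25:-→d26:-→d27:-→d28:-→d29:-→d30:-→d31:-→d32:H1 -> H1
  lookup 78.33.139.110: bits 0 walk d0:-→d1:- -> no-route
  add 240.98.0.0/16 -> H1 at depth 16
  add 160.0.0.0/4 -> H6 at depth 4
  del 56.176.0.0/12 (clear depth 12)
  add 160.0.0.0/3 -> H4 at depth 3
  lookup 240.98.0.10: bits 11110000011000100 walk d0:-→d1:-→d2:-→d3:-→d4:-→d5:-→d6:-→d7:-→d8:-→d9:-→d10:-→d11:-→d12:H5→d13:-→d14:-→d15:-→d16:H1→d17:- -> H1
  add 240.0.0.0/7 -> H2 at depth 7
  lookup 240.230.252.154: bits 11110000 walk d0:-→d1:-→d2:-→d3:-→d4:-→d5:-→d6:-→d7:H2→d8:- -> H2
  del 168.192.0.0/10 (clear depth 10)
  add 240.98.80.0/24 -> H5 at depth 24
  del 240.0.0.0/7 (clear depth 7)
  add 168.0.0.0/8 -> H6 at depth 8
  add 240.98.80.0/20 -> H6 at depth 20

== LOOKUPS ==
["H4","H1","H1","H1","H4","H6","H1","H1","H3","H1","no-route","H1","H2"]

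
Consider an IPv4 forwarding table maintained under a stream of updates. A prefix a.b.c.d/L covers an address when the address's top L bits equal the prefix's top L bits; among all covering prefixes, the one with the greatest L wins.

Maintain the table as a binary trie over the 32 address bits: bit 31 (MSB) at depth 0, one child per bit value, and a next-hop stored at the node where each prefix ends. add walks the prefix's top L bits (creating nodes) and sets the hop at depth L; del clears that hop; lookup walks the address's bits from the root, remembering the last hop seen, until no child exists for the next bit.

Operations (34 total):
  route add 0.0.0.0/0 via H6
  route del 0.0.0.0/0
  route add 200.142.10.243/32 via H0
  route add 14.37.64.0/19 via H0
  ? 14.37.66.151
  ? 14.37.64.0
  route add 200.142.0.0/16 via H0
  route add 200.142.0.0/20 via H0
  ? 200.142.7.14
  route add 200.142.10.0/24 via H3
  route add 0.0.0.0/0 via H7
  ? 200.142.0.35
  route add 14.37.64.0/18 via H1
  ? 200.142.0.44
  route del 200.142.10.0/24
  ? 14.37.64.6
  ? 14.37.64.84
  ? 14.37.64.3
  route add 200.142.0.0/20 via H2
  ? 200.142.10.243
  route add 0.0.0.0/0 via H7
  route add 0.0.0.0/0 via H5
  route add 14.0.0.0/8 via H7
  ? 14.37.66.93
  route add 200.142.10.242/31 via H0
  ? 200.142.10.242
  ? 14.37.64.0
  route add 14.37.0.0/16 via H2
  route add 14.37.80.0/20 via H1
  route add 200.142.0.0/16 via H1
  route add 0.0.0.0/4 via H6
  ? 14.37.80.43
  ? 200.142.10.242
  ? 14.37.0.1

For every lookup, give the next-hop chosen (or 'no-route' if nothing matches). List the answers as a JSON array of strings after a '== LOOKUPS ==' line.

Process each operation:
  + 0.0.0.0/0 (H6) depth=0
  - 0.0.0.0/0 clear@0
  + 200.142.10.243/32 (H0) depth=32
  + 14.37.64.0/19 (H0) depth=19
  ? 14.37.66.151  path d0:-→d1:-→d2:-→d3:-→d4:-→d5:-→d6:-→d7:-→d8:-→d9:-→d10:-→d11:-→d12:-→d13:-→d14:-→d15:-→d16:-→d17:-→d18:-→d19:H0  best=H0
  ? 14.37.64.0  path d0:-→d1:-→d2:-→d3:-→d4:-→d5:-→d6:-→d7:-→d8:-→d9:-→d10:-→d11:-→d12:-→d13:-→d14:-→d15:-→d16:-→d17:-→d18:-→d19:H0  best=H0
  + 200.142.0.0/16 (H0) depth=16
  + 200.142.0.0/20 (H0) depth=20
  ? 200.142.7.14  path d0:-→d1:-→d2:-→d3:-→d4:-→d5:-→d6:-→d7:-→d8:-→d9:-→d10:-→d11:-→d12:-→d13:-→d14:-→d15:-→d16:H0→d17:-→d18:-→d19:-→d20:H0  best=H0
  + 200.142.10.0/24 (H3) depth=24
  + 0.0.0.0/0 (H7) depth=0
  ? 200.142.0.35  path d0:H7→d1:-→d2:-→d3:-→d4:-→d5:-→d6:-→d7:-→d8:-→d9:-→d10:-→d11:-→d12:-→d13:-→d14:-→d15:-→d16:H0→d17:-→d18:-→d19:-→d20:H0  best=H0
  + 14.37.64.0/18 (H1) depth=18
  ? 200.142.0.44  path d0:H7→d1:-→d2:-→d3:-→d4:-→d5:-→d6:-→d7:-→d8:-→d9:-→d10:-→d11:-→d12:-→d13:-→d14:-→d15:-→d16:H0→d17:-→d18:-→d19:-→d20:H0  best=H0
  - 200.142.10.0/24 clear@24
  ? 14.37.64.6  path d0:H7→d1:-→d2:-→d3:-→d4:-→d5:-→d6:-→d7:-→d8:-→d9:-→d10:-→d11:-→d12:-→d13:-→d14:-→d15:-→d16:-→d17:-→d18:H1→d19:H0  best=H0
  ? 14.37.64.84  path d0:H7→d1:-→d2:-→d3:-→d4:-→d5:-→d6:-→d7:-→d8:-→d9:-→d10:-→d11:-→d12:-→d13:-→d14:-→d15:-→d16:-→d17:-→d18:H1→d19:H0  best=H0
  ? 14.37.64.3  path d0:H7→d1:-→d2:-→d3:-→d4:-→d5:-→d6:-→d7:-→d8:-→d9:-→d10:-→d11:-→d12:-→d13:-→d14:-→d15:-→d16:-→d17:-→d18:H1→d19:H0  best=H0
  + 200.142.0.0/20 (H2) depth=20
  ? 200.142.10.243  path d0:H7→d1:-→d2:-→d3:-→d4:-→d5:-→d6:-→d7:-→d8:-→d9:-→d10:-→d11:-→d12:-→d13:-→d14:-→d15:-→d16:H0→d17:-→d18:-→d19:-→d20:H2→d21:-→d22:-→d23:-→d24:-→d25:-→d26:-→d27:-→d28:-→d29:-→d30:-→d31:-→d32:H0  best=H0
  + 0.0.0.0/0 (H7) depth=0
  + 0.0.0.0/0 (H5) depth=0
  + 14.0.0.0/8 (H7) depth=8
  ? 14.37.66.93  path d0:H5→d1:-→d2:-→d3:-→d4:-→d5:-→d6:-→d7:-→d8:H7→d9:-→d10:-→d11:-→d12:-→d13:-→d14:-→d15:-→d16:-→d17:-→d18:H1→d19:H0  best=H0
  + 200.142.10.242/31 (H0) depth=31
  ? 200.142.10.242  path d0:H5→d1:-→d2:-→d3:-→d4:-→d5:-→d6:-→d7:-→d8:-→d9:-→d10:-→d11:-→d12:-→d13:-→d14:-→d15:-→d16:H0→d17:-→d18:-→d19:-→d20:H2→d21:-→d22:-→d23:-→d24:-→d25:-→d26:-→d27:-→d28:-→d29:-→d30:-→d31:H0  best=H0
  ? 14.37.64.0  path d0:H5→d1:-→d2:-→d3:-→d4:-→d5:-→d6:-→d7:-→d8:H7→d9:-→d10:-→d11:-→d12:-→d13:-→d14:-→d15:-→d16:-→d17:-→d18:H1→d19:H0  best=H0
  + 14.37.0.0/16 (H2) depth=16
  + 14.37.80.0/20 (H1) depth=20
  + 200.142.0.0/16 (H1) depth=16
  + 0.0.0.0/4 (H6) depth=4
  ? 14.37.80.43  path d0:H5→d1:-→d2:-→d3:-→d4:H6→d5:-→d6:-→d7:-→d8:H7→d9:-→d10:-→d11:-→d12:-→d13:-→d14:-→d15:-→d16:H2→d17:-→d18:H1→d19:H0→d20:H1  best=H1
  ? 200.142.10.242  path d0:H5→d1:-→d2:-→d3:-→d4:-→d5:-→d6:-→d7:-→d8:-→d9:-→d10:-→d11:-→d12:-→d13:-→d14:-→d15:-→d16:H1→d17:-→d18:-→d19:-→d20:H2→d21:-→d22:-→d23:-→d24:-→d25:-→d26:-→d27:-→d28:-→d29:-→d30:-→d31:H0  best=H0
  ? 14.37.0.1  path d0:H5→d1:-→d2:-→d3:-→d4:H6→d5:-→d6:-→d7:-→d8:H7→d9:-→d10:-→d11:-→d12:-→d13:-→d14:-→d15:-→d16:H2→d17:-  best=H2

== LOOKUPS ==
["H0","H0","H0","H0","H0","H0","H0","H0","H0","H0","H0","H0","H1","H0","H2"]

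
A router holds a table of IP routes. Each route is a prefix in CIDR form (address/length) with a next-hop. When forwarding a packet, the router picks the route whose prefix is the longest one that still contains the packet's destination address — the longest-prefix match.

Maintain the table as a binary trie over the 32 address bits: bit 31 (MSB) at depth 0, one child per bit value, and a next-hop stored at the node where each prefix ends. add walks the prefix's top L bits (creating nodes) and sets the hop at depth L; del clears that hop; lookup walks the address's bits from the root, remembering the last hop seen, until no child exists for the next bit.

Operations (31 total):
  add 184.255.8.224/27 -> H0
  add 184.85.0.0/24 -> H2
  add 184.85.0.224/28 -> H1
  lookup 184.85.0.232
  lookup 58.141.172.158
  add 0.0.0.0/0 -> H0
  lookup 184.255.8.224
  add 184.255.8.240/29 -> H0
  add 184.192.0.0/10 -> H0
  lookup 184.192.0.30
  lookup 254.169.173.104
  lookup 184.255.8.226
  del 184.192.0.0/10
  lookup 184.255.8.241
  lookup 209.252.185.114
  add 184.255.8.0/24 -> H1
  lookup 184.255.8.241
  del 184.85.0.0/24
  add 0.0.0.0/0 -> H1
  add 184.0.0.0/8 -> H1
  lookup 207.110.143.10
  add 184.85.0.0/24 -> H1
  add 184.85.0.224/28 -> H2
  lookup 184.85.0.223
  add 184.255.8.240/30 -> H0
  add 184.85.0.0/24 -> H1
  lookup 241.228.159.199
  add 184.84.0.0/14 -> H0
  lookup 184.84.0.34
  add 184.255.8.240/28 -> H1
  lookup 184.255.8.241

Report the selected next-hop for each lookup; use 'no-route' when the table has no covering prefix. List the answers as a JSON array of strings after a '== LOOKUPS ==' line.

Trace:
  add 184.255.8.224/27 -> H0 at depth 27
  add 184.85.0.0/24 -> H2 at depth 24
  add 184.85.0.224/28 -> H1 at depth 28
  lookup 184.85.0.232: bits 1011100001010101000000001110 walk d0:-→d1:-→d2:-→d3:-→d4:-→d5:-→d6:-→d7:-→d8:-→d9:-→d10:-→d11:-→d12:-→d13:-→d14:-→d15:-→d16:-→d17:-→d18:-→d19:-→d20:-→d21:-→d22:-→d23:-→d24:H2→d25:-→d26:-→d27:-→d28:H1 -> H1
  lookup 58.141.172.158: bits ε walk d0:- -> no-route
  add 0.0.0.0/0 -> H0 at depth 0
  lookup 184.255.8.224: bits 101110001111111100001000111 walk d0:H0→d1:-→d2:-→d3:-→d4:-→d5:-→d6:-→d7:-→d8:-→d9:-→d10:-→d11:-→d12:-→d13:-→d14:-→d15:-→d16:-→d17:-→d18:-→d19:-→d20:-→d21:-→d22:-→d23:-→d24:-→d25:-→d26:-→d27:H0 -> H0
  add 184.255.8.240/29 -> H0 at depth 29
  add 184.192.0.0/10 -> H0 at depth 10
  lookup 184.192.0.30: bits 1011100011 walk d0:H0→d1:-→d2:-→d3:-→d4:-→d5:-→d6:-→d7:-→d8:-→d9:-→d10:H0 -> H0
  lookup 254.169.173.104: bits 1 walk d0:H0→d1:- -> H0
  lookup 184.255.8.226: bits 101110001111111100001000111 walk d0:H0→d1:-→d2:-→d3:-→d4:-→d5:-→d6:-→d7:-→d8:-→d9:-→d10:H0→d11:-→d12:-→d13:-→d14:-→d15:-→d16:-→d17:-→d18:-→d19:-→d20:-→d21:-→d22:-→d23:-→d24:-→d25:-→d26:-→d27:H0 -> H0
  - 184.192.0.0/10 clear@10
  lookup 184.255.8.241: bits 10111000111111110000100011110 walk d0:H0→d1:-→d2:-→d3:-→d4:-→d5:-→d6:-→d7:-→d8:-→d9:-→d10:-→d11:-→d12:-→d13:-→d14:-→d15:-→d16:-→d17:-→d18:-→d19:-→d20:-→d21:-→d22:-→d23:-→d24:-→d25:-→d26:-→d27:H0→d28:-→d29:H0 -> H0
  lookup 209.252.185.114: bits 1 walk d0:H0→d1:- -> H0
  add 184.255.8.0/24 -> H1 at depth 24
  lookup 184.255.8.241: bits 10111000111111110000100011110 walk d0:H0→d1:-→d2:-→d3:-→d4:-→d5:-→d6:-→d7:-→d8:-→d9:-→d10:-→d11:-→d12:-→d13:-→d14:-→d15:-→d16:-→d17:-→d18:-→d19:-→d20:-→d21:-→d22:-→d23:-→d24:H1→d25:-→d26:-→d27:H0→d28:-→d29:H0 -> H0
  - 184.85.0.0/24 clear@24
  add 0.0.0.0/0 -> H1 at depth 0
  add 184.0.0.0/8 -> H1 at depth 8
  lookup 207.110.143.10: bits 1 walk d0:H1→d1:- -> H1
  add 184.85.0.0/24 -> H1 at depth 24
  add 184.85.0.224/28 -> H2 at depth 28
  lookup 184.85.0.223: bits 10111000010101010000000011 walk d0:H1→d1:-→d2:-→d3:-→d4:-→d5:-→d6:-→d7:-→d8:H1→d9:-→d10:-→d11:-→d12:-→d13:-→d14:-→d15:-→d16:-→d17:-→d18:-→d19:-→d20:-→d21:-→d22:-→d23:-→d24:H1→d25:-→d26:- -> H1
  add 184.255.8.240/30 -> H0 at depth 30
  add 184.85.0.0/24 -> H1 at depth 24
  lookup 241.228.159.199: bits 1 walk d0:H1→d1:- -> H1
  add 184.84.0.0/14 -> H0 at depth 14
  lookup 184.84.0.34: bits 101110000101010 walk d0:H1→d1:-→d2:-→d3:-→d4:-→d5:-→d6:-→d7:-→d8:H1→d9:-→d10:-→d11:-→d12:-→d13:-→d14:H0→d15:- -> H0
  add 184.255.8.240/28 -> H1 at depth 28
  lookup 184.255.8.241: bits 101110001111111100001000111100 walk d0:H1→d1:-→d2:-→d3:-→d4:-→d5:-→d6:-→d7:-→d8:H1→d9:-→d10:-→d11:-→d12:-→d13:-→d14:-→d15:-→d16:-→d17:-→d18:-→d19:-→d20:-→d21:-→d22:-→d23:-→d24:H1→d25:-→d26:-→d27:H0→d28:H1→d29:H0→d30:H0 -> H0

== LOOKUPS ==
["H1","no-route","H0","H0","H0","H0","H0","H0","H0","H1","H1","H1","H0","H0"]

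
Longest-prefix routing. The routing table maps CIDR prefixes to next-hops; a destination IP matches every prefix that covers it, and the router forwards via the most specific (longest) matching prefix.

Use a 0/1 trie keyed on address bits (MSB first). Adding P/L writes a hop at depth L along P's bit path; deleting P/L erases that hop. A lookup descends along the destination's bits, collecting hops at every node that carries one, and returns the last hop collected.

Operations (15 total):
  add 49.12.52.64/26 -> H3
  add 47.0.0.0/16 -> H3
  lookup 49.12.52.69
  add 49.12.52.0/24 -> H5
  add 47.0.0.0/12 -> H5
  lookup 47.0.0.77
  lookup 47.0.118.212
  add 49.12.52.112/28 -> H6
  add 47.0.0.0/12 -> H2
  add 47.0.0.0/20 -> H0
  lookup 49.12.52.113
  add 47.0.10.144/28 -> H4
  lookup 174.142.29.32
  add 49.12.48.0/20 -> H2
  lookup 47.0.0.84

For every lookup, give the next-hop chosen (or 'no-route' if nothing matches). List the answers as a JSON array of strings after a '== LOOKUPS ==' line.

Trace:
  add 49.12.52.64/26 -> H3 at depth 26
  add 47.0.0.0/16 -> H3 at depth 16
  lookup 49.12.52.69: bits 00110001000011000011010001 walk d0:-→d1:-→d2:-→d3:-→d4:-→d5:-→d6:-→d7:-→d8:-→d9:-→d10:-→d11:-→d12:-→d13:-→d14:-→d15:-→d16:-→d17:-→d18:-→d19:-→d20:-→d21:-→d22:-→d23:-→d24:-→d25:-→d26:H3 -> H3
  add 49.12.52.0/24 -> H5 at depth 24
  add 47.0.0.0/12 -> H5 at depth 12
  lookup 47.0.0.77: bits 0010111100000000 walk d0:-→d1:-→d2:-→d3:-→d4:-→d5:-→d6:-→d7:-→d8:-→d9:-→d10:-→d11:-→d12:H5→d13:-→d14:-→d15:-→d16:H3 -> H3
  lookup 47.0.118.212: bits 0010111100000000 walk d0:-→d1:-→d2:-→d3:-→d4:-→d5:-→d6:-→d7:-→d8:-→d9:-→d10:-→d11:-→d12:H5→d13:-→d14:-→d15:-→d16:H3 -> H3
  add 49.12.52.112/28 -> H6 at depth 28
  add 47.0.0.0/12 -> H2 at depth 12
  add 47.0.0.0/20 -> H0 at depth 20
  lookup 49.12.52.113: bits 0011000100001100001101000111 walk d0:-→d1:-→d2:-→d3:-→d4:-→d5:-→d6:-→d7:-→d8:-→d9:-→d10:-→d11:-→d12:-→d13:-→d14:-→d15:-→d16:-→d17:-→d18:-→d19:-→d20:-→d21:-→d22:-→d23:-→d24:H5→d25:-→d26:H3→d27:-→d28:H6 -> H6
  add 47.0.10.144/28 -> H4 at depth 28
  lookup 174.142.29.32: bits ε walk d0:- -> no-route
  add 49.12.48.0/20 -> H2 at depth 20
  lookup 47.0.0.84: bits 00101111000000000000 walk d0:-→d1:-→d2:-→d3:-→d4:-→d5:-→d6:-→d7:-→d8:-→d9:-→d10:-→d11:-→d12:H2→d13:-→d14:-→d15:-→d16:H3→d17:-→d18:-→d19:-→d20:H0 -> H0

== LOOKUPS ==
["H3","H3","H3","H6","no-route","H0"]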